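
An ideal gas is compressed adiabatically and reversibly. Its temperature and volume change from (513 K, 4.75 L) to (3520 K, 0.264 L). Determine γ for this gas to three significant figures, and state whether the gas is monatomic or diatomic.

TV^(γ−1) = const ⇒ γ − 1 = ln(T₂/T₁) / ln(V₁/V₂).
γ = 1 + ln(3520/513) / ln(4.75/0.264) = 1.666.
γ ≈ 1.67 is close to 5/3, so the gas is monatomic.

γ ≈ 1.67; monatomic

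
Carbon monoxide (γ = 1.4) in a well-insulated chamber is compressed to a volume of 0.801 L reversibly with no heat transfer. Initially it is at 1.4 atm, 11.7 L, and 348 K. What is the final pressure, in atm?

Adiabatic: P₁V₁^γ = P₂V₂^γ ⇒ P₂ = P₁ (V₁/V₂)^γ.
P₂ = 1.4 × (11.7/0.801)^(1.4) = 59.77 atm.

P₂ ≈ 59.8 atm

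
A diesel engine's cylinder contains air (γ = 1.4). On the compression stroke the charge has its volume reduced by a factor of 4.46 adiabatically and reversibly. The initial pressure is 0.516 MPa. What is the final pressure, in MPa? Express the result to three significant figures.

P₂ ≈ 4.19 MPa

Since PV^γ is constant along a reversible adiabat, P₂ = P₁ (V₁/V₂)^γ.
P₂ = 0.516 × 4.46^(1.4) = 4.185 MPa.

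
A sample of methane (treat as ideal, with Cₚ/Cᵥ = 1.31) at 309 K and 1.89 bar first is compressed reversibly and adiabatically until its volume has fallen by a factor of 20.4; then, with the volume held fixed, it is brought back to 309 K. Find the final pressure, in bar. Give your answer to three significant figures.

P₃ ≈ 38.6 bar

Adiabatic step (PV^γ = const): P₂ = 1.89×20.4^(1.31) = 98.19 bar; T₂ = 309×20.4^(0.31) = 786.9 K.
Isochoric: P₃ = P₂(T₃/T₂) = 98.19 × (309/786.9) = 38.56 bar.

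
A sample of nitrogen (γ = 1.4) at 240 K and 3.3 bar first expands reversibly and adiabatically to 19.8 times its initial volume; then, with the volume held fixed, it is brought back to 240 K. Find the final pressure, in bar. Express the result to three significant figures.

Adiabatic step (PV^γ = const): P₂ = 3.3×(1/19.8)^(1.4) = 0.05049 bar; T₂ = 240×(1/19.8)^(0.4) = 72.7 K.
Isochoric: P₃ = P₂(T₃/T₂) = 0.05049 × (240/72.7) = 0.1667 bar.

P₃ ≈ 0.167 bar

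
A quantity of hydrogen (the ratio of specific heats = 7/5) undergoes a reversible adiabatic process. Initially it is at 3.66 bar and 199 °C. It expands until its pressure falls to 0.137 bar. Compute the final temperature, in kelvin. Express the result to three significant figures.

Adiabatic: T₂/T₁ = (P₂/P₁)^((γ−1)/γ).
T₁ = 199 °C = 472.1 K.
T₂ = 472.1 × (0.137/3.66)^(2/7) = 184.7 K.

T₂ ≈ 185 K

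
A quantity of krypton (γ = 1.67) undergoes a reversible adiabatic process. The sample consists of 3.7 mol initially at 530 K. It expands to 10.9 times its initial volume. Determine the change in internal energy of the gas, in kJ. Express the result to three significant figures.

ΔU ≈ -19.4 kJ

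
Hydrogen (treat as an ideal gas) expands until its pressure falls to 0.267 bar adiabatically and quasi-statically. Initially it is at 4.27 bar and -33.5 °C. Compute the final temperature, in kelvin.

T₂ ≈ 109 K

Along an adiabat T P^((1−γ)/γ) is constant, so T₂ = T₁ (P₂/P₁)^((γ−1)/γ).
For a diatomic ideal gas γ = 7/5, so (γ−1)/γ = 2/7.
T₁ = -33.5 °C = 239.6 K.
T₂ = 239.6 × (0.267/4.27)^(2/7) = 108.5 K.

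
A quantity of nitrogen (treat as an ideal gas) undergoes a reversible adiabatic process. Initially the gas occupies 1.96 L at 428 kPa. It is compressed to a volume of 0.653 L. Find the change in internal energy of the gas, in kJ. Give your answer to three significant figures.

γ = 7/5 for a diatomic ideal gas.
P₂ = P₁(V₁/V₂)^γ = 428×(1.96/0.653)^(7/5) = 1994 kPa.
For a reversible adiabat, W_by_gas = (P₁V₁ − P₂V₂)/(γ−1).
W_by = (428000×0.00196 − 1.994×10^6×0.000653) / (2/5) = -1158 J.
Q = 0 ⇒ ΔU = −W_by = 1158 J.

ΔU ≈ 1.16 kJ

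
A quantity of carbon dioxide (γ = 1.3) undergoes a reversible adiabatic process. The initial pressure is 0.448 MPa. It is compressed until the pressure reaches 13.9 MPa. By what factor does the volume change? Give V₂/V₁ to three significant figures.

From PV^γ = const, V₂/V₁ = (P₁/P₂)^(1/γ).
V₂/V₁ = (0.448/13.9)^(0.769) = 0.0712.

V₂/V₁ ≈ 0.0712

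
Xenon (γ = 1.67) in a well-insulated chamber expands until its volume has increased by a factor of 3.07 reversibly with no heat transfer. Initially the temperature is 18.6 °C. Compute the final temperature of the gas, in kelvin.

For a reversible adiabat TV^(γ−1) is constant, so T₂ = T₁ (V₁/V₂)^(γ−1).
T₁ = 18.6 °C = 291.8 K.
T₂ = 291.8 × (1/3.07)^(0.67) = 137.6 K.

T₂ ≈ 138 K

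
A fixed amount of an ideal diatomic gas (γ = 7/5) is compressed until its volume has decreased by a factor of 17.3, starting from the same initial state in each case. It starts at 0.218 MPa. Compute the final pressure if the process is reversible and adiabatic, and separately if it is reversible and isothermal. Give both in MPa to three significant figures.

adiabatic: 11.8 MPa; isothermal: 3.77 MPa

Isothermal: P₂ = P₁(V₁/V₂) = 0.218×17.3 = 3.771 MPa.
Adiabatic: P₂ = P₁(V₁/V₂)^γ = 0.218×17.3^(7/5) = 11.8 MPa.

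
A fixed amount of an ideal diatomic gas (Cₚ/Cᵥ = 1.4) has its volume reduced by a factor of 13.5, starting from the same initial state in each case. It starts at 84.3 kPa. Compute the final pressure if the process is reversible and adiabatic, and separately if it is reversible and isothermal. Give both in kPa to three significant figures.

Isothermal: P₂ = P₁(V₁/V₂) = 84.3×13.5 = 1138 kPa.
Adiabatic: P₂ = P₁(V₁/V₂)^γ = 84.3×13.5^(1.4) = 3223 kPa.

adiabatic: 3220 kPa; isothermal: 1140 kPa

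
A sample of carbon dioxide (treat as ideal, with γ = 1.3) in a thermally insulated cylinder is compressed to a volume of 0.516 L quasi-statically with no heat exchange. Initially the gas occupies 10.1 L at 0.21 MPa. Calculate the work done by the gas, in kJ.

W ≈ -10.2 kJ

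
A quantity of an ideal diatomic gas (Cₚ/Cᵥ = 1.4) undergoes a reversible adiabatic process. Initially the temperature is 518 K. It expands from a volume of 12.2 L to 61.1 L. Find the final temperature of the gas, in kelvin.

T₂ ≈ 272 K

For a reversible adiabat TV^(γ−1) is constant, so T₂ = T₁ (V₁/V₂)^(γ−1).
T₂ = 518 × (12.2/61.1)^(0.4) = 271.9 K.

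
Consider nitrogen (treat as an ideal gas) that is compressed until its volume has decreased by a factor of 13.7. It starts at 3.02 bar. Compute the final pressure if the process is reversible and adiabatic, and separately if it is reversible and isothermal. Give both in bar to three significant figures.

For a diatomic ideal gas γ = 7/5.
Isothermal: P₂ = P₁(V₁/V₂) = 3.02×13.7 = 41.37 bar.
Adiabatic: P₂ = P₁(V₁/V₂)^γ = 3.02×13.7^(7/5) = 117.9 bar.

adiabatic: 118 bar; isothermal: 41.4 bar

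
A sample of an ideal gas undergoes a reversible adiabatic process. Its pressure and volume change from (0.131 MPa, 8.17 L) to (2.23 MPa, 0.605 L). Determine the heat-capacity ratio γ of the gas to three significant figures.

PV^γ = const ⇒ γ = ln(P₂/P₁) / ln(V₁/V₂).
γ = ln(2.23/0.131) / ln(8.17/0.605) = 1.089.

γ ≈ 1.09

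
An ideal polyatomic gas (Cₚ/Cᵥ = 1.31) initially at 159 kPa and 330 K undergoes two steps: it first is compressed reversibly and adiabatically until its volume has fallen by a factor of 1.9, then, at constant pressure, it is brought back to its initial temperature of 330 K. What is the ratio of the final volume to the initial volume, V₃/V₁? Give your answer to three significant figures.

Adiabatic step: V₂/V₁ = 0.5263; T₂ = T₁·1.9^(0.31) = 402.6 K.
Isobaric step: V₃/V₂ = T₃/T₂ = 330/402.6.
V₃/V₁ = (V₂/V₁)(V₃/V₂) = 0.5263 × (330/402.6) = 0.4314.

V₃/V₁ ≈ 0.431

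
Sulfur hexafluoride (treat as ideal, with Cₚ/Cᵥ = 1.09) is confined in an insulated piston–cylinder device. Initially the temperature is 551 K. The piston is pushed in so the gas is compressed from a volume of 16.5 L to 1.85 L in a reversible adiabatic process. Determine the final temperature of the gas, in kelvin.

T₂ ≈ 671 K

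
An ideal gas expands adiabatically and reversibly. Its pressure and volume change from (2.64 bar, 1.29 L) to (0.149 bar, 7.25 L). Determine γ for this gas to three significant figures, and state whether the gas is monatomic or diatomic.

γ ≈ 1.67; monatomic

PV^γ = const ⇒ γ = ln(P₂/P₁) / ln(V₁/V₂).
γ = ln(0.149/2.64) / ln(1.29/7.25) = 1.665.
γ ≈ 1.67 is close to 5/3, so the gas is monatomic.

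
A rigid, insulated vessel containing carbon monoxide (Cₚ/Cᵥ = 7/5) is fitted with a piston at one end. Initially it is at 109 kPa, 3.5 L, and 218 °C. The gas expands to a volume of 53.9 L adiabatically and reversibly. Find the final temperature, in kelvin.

Adiabatic: T₁V₁^(γ−1) = T₂V₂^(γ−1) ⇒ T₂ = T₁ (V₁/V₂)^(γ−1).
T₁ = 218 °C = 491.1 K.
T₂ = 491.1 × (3.5/53.9)^(2/5) = 164.5 K.

T₂ ≈ 165 K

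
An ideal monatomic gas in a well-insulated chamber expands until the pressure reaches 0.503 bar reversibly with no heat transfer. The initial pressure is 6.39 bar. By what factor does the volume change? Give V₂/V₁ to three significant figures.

V₂/V₁ ≈ 4.60

From PV^γ = const, V₂/V₁ = (P₁/P₂)^(1/γ).
For a monatomic ideal gas γ = 5/3.
V₂/V₁ = (6.39/0.503)^(3/5) = 4.596.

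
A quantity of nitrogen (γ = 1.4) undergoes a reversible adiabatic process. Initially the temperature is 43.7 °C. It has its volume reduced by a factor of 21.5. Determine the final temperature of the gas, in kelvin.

For a reversible adiabat TV^(γ−1) is constant, so T₂ = T₁ (V₁/V₂)^(γ−1).
T₁ = 43.7 °C = 316.8 K.
T₂ = 316.8 × 21.5^(0.4) = 1081 K.

T₂ ≈ 1080 K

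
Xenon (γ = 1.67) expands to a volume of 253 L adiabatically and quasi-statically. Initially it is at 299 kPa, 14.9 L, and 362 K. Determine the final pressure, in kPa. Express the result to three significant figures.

Since PV^γ is constant along a reversible adiabat, P₂ = P₁ (V₁/V₂)^γ.
P₂ = 299 × (14.9/253)^(1.67) = 2.64 kPa.

P₂ ≈ 2.64 kPa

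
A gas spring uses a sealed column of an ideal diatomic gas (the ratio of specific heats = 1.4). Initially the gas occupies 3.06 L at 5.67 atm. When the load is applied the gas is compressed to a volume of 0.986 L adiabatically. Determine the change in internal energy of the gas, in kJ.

ΔU ≈ 2.52 kJ

P₂ = P₁(V₁/V₂)^γ = 5.67×(3.06/0.986)^(1.4) = 27.68 atm.
For a reversible adiabat, W_by_gas = (P₁V₁ − P₂V₂)/(γ−1).
W_by = (574500×0.00306 − 2.805×10^6×0.000986) / (0.4) = -2518 J.
Q = 0 ⇒ ΔU = −W_by = 2518 J.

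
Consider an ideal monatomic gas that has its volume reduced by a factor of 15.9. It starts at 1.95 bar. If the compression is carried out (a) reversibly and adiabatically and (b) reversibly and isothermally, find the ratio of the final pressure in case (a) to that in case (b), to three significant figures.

For a monatomic ideal gas γ = 5/3.
Isothermal: P_b = P₁(V₁/V₂) = 1.95×15.9.
Adiabatic: P_a = P₁(V₁/V₂)^γ = 1.95×15.9^(5/3).
P_a/P_b = (V₁/V₂)^(γ−1) = 15.9^(2/3) = 6.323.

P_adiabatic / P_isothermal ≈ 6.32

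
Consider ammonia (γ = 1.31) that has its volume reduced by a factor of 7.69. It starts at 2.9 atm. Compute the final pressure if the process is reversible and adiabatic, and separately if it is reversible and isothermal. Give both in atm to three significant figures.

adiabatic: 42.0 atm; isothermal: 22.3 atm

Isothermal: P₂ = P₁(V₁/V₂) = 2.9×7.69 = 22.3 atm.
Adiabatic: P₂ = P₁(V₁/V₂)^γ = 2.9×7.69^(1.31) = 41.97 atm.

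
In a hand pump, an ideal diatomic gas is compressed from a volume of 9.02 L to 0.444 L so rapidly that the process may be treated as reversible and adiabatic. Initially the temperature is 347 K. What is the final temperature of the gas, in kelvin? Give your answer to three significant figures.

T₂ ≈ 1160 K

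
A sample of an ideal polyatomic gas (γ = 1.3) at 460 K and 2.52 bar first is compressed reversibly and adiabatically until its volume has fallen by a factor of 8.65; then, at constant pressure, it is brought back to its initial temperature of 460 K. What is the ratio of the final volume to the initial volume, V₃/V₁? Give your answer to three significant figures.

Adiabatic step: V₂/V₁ = 0.1156; T₂ = T₁·8.65^(0.3) = 878.7 K.
Isobaric step: V₃/V₂ = T₃/T₂ = 460/878.7.
V₃/V₁ = (V₂/V₁)(V₃/V₂) = 0.1156 × (460/878.7) = 0.06052.

V₃/V₁ ≈ 0.0605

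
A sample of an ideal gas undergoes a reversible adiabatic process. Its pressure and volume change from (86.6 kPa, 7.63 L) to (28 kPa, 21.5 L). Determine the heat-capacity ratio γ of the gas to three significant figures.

γ ≈ 1.09

PV^γ = const ⇒ γ = ln(P₂/P₁) / ln(V₁/V₂).
γ = ln(28/86.6) / ln(7.63/21.5) = 1.09.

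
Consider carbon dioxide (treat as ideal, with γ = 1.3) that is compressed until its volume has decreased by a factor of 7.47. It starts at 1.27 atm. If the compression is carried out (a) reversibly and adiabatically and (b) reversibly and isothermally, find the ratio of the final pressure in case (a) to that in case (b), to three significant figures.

Isothermal: P_b = P₁(V₁/V₂) = 1.27×7.47.
Adiabatic: P_a = P₁(V₁/V₂)^γ = 1.27×7.47^(1.3).
P_a/P_b = (V₁/V₂)^(γ−1) = 7.47^(0.3) = 1.828.

P_adiabatic / P_isothermal ≈ 1.83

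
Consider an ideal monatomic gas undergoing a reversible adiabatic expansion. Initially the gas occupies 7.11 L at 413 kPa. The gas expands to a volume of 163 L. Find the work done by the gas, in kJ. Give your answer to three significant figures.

W ≈ 3.86 kJ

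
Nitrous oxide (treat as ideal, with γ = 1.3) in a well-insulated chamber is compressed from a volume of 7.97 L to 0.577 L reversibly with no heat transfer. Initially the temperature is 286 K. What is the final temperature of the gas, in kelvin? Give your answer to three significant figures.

Adiabatic: T₁V₁^(γ−1) = T₂V₂^(γ−1) ⇒ T₂ = T₁ (V₁/V₂)^(γ−1).
T₂ = 286 × (7.97/0.577)^(0.3) = 628.7 K.

T₂ ≈ 629 K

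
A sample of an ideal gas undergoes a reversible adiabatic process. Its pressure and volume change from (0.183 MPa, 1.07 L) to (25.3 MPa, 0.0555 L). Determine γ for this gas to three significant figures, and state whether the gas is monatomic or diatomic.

PV^γ = const ⇒ γ = ln(P₂/P₁) / ln(V₁/V₂).
γ = ln(25.3/0.183) / ln(1.07/0.0555) = 1.666.
γ ≈ 1.67 is close to 5/3, so the gas is monatomic.

γ ≈ 1.67; monatomic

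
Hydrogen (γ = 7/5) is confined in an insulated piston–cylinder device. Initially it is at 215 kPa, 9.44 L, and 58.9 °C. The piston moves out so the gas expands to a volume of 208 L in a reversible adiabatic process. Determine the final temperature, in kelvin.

T₂ ≈ 96.4 K

For a reversible adiabat TV^(γ−1) is constant, so T₂ = T₁ (V₁/V₂)^(γ−1).
T₁ = 58.9 °C = 332 K.
T₂ = 332 × (9.44/208)^(2/5) = 96.38 K.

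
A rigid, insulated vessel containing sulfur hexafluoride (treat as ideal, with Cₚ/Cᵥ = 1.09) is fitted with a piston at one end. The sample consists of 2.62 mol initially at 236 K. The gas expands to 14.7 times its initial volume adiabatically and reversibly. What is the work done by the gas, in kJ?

W ≈ 12.3 kJ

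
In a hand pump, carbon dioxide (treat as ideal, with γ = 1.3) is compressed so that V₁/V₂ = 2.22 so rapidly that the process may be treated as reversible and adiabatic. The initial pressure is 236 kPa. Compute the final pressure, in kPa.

Adiabatic: P₁V₁^γ = P₂V₂^γ ⇒ P₂ = P₁ (V₁/V₂)^γ.
P₂ = 236 × 2.22^(1.3) = 665.5 kPa.

P₂ ≈ 666 kPa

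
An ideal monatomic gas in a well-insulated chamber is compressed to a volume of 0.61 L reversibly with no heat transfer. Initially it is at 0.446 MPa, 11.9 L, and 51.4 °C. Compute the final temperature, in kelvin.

Adiabatic: T₁V₁^(γ−1) = T₂V₂^(γ−1) ⇒ T₂ = T₁ (V₁/V₂)^(γ−1).
γ = 5/3 for a monatomic ideal gas.
T₁ = 51.4 °C = 324.5 K.
T₂ = 324.5 × (11.9/0.61)^(2/3) = 2352 K.

T₂ ≈ 2350 K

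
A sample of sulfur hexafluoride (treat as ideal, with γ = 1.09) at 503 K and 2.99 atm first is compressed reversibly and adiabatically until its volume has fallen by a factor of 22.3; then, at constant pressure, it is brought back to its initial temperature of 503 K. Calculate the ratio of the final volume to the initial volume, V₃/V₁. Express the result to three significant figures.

V₃/V₁ ≈ 0.0339

Adiabatic step: V₂/V₁ = 0.04484; T₂ = T₁·22.3^(0.09) = 665.1 K.
Isobaric step: V₃/V₂ = T₃/T₂ = 503/665.1.
V₃/V₁ = (V₂/V₁)(V₃/V₂) = 0.04484 × (503/665.1) = 0.03391.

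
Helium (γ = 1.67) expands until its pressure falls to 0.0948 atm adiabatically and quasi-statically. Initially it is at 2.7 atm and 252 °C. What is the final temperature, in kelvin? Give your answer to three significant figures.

T₂ ≈ 137 K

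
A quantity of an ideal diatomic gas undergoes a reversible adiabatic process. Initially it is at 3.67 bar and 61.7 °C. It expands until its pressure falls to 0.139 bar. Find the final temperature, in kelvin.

Adiabatic: T₂/T₁ = (P₂/P₁)^((γ−1)/γ).
For a diatomic ideal gas γ = 7/5, so (γ−1)/γ = 2/7.
T₁ = 61.7 °C = 334.8 K.
T₂ = 334.8 × (0.139/3.67)^(2/7) = 131.4 K.

T₂ ≈ 131 K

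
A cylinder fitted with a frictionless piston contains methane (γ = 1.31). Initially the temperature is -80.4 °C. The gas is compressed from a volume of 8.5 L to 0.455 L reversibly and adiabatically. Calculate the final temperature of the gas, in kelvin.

For a reversible adiabat TV^(γ−1) is constant, so T₂ = T₁ (V₁/V₂)^(γ−1).
T₁ = -80.4 °C = 192.7 K.
T₂ = 192.7 × (8.5/0.455)^(0.31) = 477.7 K.

T₂ ≈ 478 K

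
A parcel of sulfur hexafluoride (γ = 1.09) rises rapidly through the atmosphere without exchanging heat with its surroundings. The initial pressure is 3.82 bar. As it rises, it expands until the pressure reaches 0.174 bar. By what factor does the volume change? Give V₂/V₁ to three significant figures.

From PV^γ = const, V₂/V₁ = (P₁/P₂)^(1/γ).
V₂/V₁ = (3.82/0.174)^(0.917) = 17.01.

V₂/V₁ ≈ 17.0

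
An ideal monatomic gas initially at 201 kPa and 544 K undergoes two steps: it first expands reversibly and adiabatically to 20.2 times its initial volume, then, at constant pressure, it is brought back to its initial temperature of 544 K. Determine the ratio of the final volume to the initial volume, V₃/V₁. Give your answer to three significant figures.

V₃/V₁ ≈ 150

For a monatomic ideal gas γ = 5/3.
Adiabatic step: V₂/V₁ = 20.2; T₂ = T₁·(1/20.2)^(2/3) = 73.34 K.
Isobaric step: V₃/V₂ = T₃/T₂ = 544/73.34.
V₃/V₁ = (V₂/V₁)(V₃/V₂) = 20.2 × (544/73.34) = 149.8.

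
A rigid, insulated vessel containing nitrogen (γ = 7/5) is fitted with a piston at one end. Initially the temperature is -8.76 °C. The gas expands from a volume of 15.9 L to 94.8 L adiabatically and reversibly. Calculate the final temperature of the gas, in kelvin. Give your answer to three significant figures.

Adiabatic: T₁V₁^(γ−1) = T₂V₂^(γ−1) ⇒ T₂ = T₁ (V₁/V₂)^(γ−1).
T₁ = -8.76 °C = 264.4 K.
T₂ = 264.4 × (15.9/94.8)^(2/5) = 129.4 K.

T₂ ≈ 129 K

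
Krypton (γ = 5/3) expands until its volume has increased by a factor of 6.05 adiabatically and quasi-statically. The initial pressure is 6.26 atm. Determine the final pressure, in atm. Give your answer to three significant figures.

P₂ ≈ 0.312 atm

Adiabatic: P₁V₁^γ = P₂V₂^γ ⇒ P₂ = P₁ (V₁/V₂)^γ.
P₂ = 6.26 × (1/6.05)^(5/3) = 0.3116 atm.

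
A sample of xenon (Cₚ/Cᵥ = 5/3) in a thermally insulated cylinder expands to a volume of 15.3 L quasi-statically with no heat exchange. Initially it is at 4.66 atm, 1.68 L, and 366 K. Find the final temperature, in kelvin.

T₂ ≈ 83.9 K

For a reversible adiabat TV^(γ−1) is constant, so T₂ = T₁ (V₁/V₂)^(γ−1).
T₂ = 366 × (1.68/15.3)^(2/3) = 83.93 K.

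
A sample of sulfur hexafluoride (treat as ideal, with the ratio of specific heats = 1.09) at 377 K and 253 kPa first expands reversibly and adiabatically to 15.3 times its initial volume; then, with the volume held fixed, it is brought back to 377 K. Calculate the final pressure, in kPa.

P₃ ≈ 16.5 kPa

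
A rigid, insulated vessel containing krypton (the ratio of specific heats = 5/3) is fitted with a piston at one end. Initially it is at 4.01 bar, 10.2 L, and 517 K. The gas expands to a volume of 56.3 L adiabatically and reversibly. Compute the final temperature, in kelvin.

Adiabatic: T₁V₁^(γ−1) = T₂V₂^(γ−1) ⇒ T₂ = T₁ (V₁/V₂)^(γ−1).
T₂ = 517 × (10.2/56.3)^(2/3) = 165.5 K.

T₂ ≈ 166 K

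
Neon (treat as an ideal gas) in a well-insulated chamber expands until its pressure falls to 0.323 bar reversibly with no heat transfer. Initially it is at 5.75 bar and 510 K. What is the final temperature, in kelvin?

Adiabatic: T₂/T₁ = (P₂/P₁)^((γ−1)/γ).
For a monatomic ideal gas γ = 5/3, so (γ−1)/γ = 2/5.
T₂ = 510 × (0.323/5.75)^(2/5) = 161.2 K.

T₂ ≈ 161 K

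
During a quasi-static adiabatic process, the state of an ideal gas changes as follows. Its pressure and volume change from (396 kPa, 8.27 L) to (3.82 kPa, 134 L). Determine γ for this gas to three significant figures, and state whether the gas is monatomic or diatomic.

γ ≈ 1.67; monatomic

PV^γ = const ⇒ γ = ln(P₂/P₁) / ln(V₁/V₂).
γ = ln(3.82/396) / ln(8.27/134) = 1.666.
γ ≈ 1.67 is close to 5/3, so the gas is monatomic.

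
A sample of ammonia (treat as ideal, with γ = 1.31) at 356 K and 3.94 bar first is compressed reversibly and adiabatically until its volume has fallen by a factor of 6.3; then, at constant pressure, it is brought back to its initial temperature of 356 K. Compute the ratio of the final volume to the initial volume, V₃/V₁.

V₃/V₁ ≈ 0.0897

Adiabatic step: V₂/V₁ = 0.1587; T₂ = T₁·6.3^(0.31) = 629.9 K.
Isobaric step: V₃/V₂ = T₃/T₂ = 356/629.9.
V₃/V₁ = (V₂/V₁)(V₃/V₂) = 0.1587 × (356/629.9) = 0.08971.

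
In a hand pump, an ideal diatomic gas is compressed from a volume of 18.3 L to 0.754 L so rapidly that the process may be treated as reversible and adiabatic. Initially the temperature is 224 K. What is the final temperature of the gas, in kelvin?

For a reversible adiabat TV^(γ−1) is constant, so T₂ = T₁ (V₁/V₂)^(γ−1).
For a diatomic ideal gas γ = 7/5, so γ−1 = 2/5.
T₂ = 224 × (18.3/0.754)^(2/5) = 802.2 K.

T₂ ≈ 802 K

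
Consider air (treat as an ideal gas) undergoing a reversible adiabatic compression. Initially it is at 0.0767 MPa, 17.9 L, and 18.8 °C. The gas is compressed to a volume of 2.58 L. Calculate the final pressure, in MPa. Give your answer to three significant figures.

Adiabatic: P₁V₁^γ = P₂V₂^γ ⇒ P₂ = P₁ (V₁/V₂)^γ.
γ = 7/5 for a diatomic ideal gas.
P₂ = 0.0767 × (17.9/2.58)^(7/5) = 1.155 MPa.

P₂ ≈ 1.15 MPa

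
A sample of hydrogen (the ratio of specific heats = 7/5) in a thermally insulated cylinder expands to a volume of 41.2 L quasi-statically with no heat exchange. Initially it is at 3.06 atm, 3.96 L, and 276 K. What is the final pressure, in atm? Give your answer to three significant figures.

Adiabatic: P₁V₁^γ = P₂V₂^γ ⇒ P₂ = P₁ (V₁/V₂)^γ.
P₂ = 3.06 × (3.96/41.2)^(7/5) = 0.1152 atm.

P₂ ≈ 0.115 atm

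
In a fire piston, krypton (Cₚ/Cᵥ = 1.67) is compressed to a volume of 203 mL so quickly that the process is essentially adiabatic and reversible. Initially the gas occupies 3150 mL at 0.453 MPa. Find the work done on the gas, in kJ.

P₂ = P₁(V₁/V₂)^γ = 0.453×(3150/203)^(1.67) = 44.13 MPa.
For a reversible adiabat, W_by_gas = (P₁V₁ − P₂V₂)/(γ−1).
W_by = (453000×0.00315 − 4.413×10^7×0.000203) / (0.67) = -11240 J.
W_on_gas = −W_by = 11240 J.

W ≈ 11.2 kJ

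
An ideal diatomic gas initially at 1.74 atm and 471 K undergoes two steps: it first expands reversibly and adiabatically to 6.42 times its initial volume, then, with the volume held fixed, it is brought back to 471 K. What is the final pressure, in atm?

For a diatomic ideal gas γ = 7/5.
Adiabatic step (PV^γ = const): P₂ = 1.74×(1/6.42)^(7/5) = 0.1288 atm; T₂ = 471×(1/6.42)^(2/5) = 223.9 K.
Isochoric: P₃ = P₂(T₃/T₂) = 0.1288 × (471/223.9) = 0.271 atm.

P₃ ≈ 0.271 atm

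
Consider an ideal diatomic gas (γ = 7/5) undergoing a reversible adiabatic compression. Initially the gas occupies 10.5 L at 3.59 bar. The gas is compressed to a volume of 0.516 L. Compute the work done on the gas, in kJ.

W ≈ 22.0 kJ

P₂ = P₁(V₁/V₂)^γ = 3.59×(10.5/0.516)^(7/5) = 243.8 bar.
For a reversible adiabat, W_by_gas = (P₁V₁ − P₂V₂)/(γ−1).
W_by = (359000×0.0105 − 2.438×10^7×0.000516) / (2/5) = -22030 J.
W_on_gas = −W_by = 22030 J.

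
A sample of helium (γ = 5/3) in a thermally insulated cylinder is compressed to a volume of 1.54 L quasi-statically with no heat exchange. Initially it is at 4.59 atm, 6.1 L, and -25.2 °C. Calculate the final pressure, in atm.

Adiabatic: P₁V₁^γ = P₂V₂^γ ⇒ P₂ = P₁ (V₁/V₂)^γ.
P₂ = 4.59 × (6.1/1.54)^(5/3) = 45.52 atm.

P₂ ≈ 45.5 atm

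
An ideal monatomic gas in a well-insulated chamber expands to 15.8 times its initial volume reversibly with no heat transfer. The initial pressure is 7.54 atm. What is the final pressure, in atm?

P₂ ≈ 0.0758 atm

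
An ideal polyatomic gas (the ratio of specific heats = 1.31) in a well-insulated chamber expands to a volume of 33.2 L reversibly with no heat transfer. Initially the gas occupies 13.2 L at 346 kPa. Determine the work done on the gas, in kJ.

P₂ = P₁(V₁/V₂)^γ = 346×(13.2/33.2)^(1.31) = 103.4 kPa.
For a reversible adiabat, W_by_gas = (P₁V₁ − P₂V₂)/(γ−1).
W_by = (346000×0.0132 − 103400×0.0332) / (0.31) = 3664 J.
W_on_gas = −W_by = -3664 J.

W ≈ -3.66 kJ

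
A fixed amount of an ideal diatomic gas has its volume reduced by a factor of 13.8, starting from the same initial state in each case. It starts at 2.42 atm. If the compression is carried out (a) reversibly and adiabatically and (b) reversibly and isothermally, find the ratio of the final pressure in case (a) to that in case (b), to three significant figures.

P_adiabatic / P_isothermal ≈ 2.86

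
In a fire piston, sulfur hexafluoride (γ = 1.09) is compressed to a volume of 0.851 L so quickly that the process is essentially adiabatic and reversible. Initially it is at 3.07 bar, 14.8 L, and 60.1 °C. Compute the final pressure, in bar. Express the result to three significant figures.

Since PV^γ is constant along a reversible adiabat, P₂ = P₁ (V₁/V₂)^γ.
P₂ = 3.07 × (14.8/0.851)^(1.09) = 69.04 bar.

P₂ ≈ 69.0 bar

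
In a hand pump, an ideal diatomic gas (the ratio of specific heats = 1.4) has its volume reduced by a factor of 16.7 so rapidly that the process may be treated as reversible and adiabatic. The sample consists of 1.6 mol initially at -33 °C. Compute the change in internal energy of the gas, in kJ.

ΔU ≈ 16.6 kJ

For a reversible adiabat TV^(γ−1) is constant, so T₂ = T₁ (V₁/V₂)^(γ−1).
T₁ = -33 °C = 240.1 K.
T₂ = 240.1 × 16.7^(0.4) = 740.6 K.
Q = 0, so ΔU = W_on_gas = nCᵥΔT with Cᵥ = R/(γ−1) = 20.79 J/(mol·K).
ΔU = 1.6 × 20.79 × (740.6 − 240.1) = 16640 J.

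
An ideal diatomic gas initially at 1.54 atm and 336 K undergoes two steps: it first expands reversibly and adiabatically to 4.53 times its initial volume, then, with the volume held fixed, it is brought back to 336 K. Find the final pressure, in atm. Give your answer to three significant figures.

For a diatomic ideal gas γ = 7/5.
Adiabatic step (PV^γ = const): P₂ = 1.54×(1/4.53)^(7/5) = 0.1858 atm; T₂ = 336×(1/4.53)^(2/5) = 183.6 K.
Isochoric: P₃ = P₂(T₃/T₂) = 0.1858 × (336/183.6) = 0.34 atm.

P₃ ≈ 0.340 atm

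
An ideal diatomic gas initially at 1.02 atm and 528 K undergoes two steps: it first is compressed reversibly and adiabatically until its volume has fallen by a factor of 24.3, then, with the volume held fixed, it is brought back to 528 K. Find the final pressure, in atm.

P₃ ≈ 24.8 atm

For a diatomic ideal gas γ = 7/5.
Adiabatic step (PV^γ = const): P₂ = 1.02×24.3^(7/5) = 88.81 atm; T₂ = 528×24.3^(2/5) = 1892 K.
Isochoric: P₃ = P₂(T₃/T₂) = 88.81 × (528/1892) = 24.79 atm.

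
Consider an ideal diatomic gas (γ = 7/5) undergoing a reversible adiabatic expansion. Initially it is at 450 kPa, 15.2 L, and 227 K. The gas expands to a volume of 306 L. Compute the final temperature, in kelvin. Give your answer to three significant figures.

For a reversible adiabat TV^(γ−1) is constant, so T₂ = T₁ (V₁/V₂)^(γ−1).
T₂ = 227 × (15.2/306)^(2/5) = 68.31 K.

T₂ ≈ 68.3 K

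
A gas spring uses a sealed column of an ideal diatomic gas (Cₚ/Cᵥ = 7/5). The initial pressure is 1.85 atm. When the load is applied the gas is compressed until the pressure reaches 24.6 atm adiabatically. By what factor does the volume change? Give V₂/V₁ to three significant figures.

V₂/V₁ ≈ 0.158

From PV^γ = const, V₂/V₁ = (P₁/P₂)^(1/γ).
V₂/V₁ = (1.85/24.6)^(5/7) = 0.1575.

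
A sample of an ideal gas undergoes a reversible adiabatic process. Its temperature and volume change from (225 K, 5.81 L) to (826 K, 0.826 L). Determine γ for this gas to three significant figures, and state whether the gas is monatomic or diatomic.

γ ≈ 1.67; monatomic

TV^(γ−1) = const ⇒ γ − 1 = ln(T₂/T₁) / ln(V₁/V₂).
γ = 1 + ln(826/225) / ln(5.81/0.826) = 1.667.
γ ≈ 1.67 is close to 5/3, so the gas is monatomic.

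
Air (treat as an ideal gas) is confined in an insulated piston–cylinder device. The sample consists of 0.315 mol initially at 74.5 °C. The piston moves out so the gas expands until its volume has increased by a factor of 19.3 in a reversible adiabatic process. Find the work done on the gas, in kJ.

W ≈ -1.58 kJ

For a reversible adiabat TV^(γ−1) is constant, so T₂ = T₁ (V₁/V₂)^(γ−1).
γ = 7/5 for a diatomic ideal gas, so γ−1 = 2/5.
T₁ = 74.5 °C = 347.6 K.
T₂ = 347.6 × (1/19.3)^(2/5) = 106.4 K.
Q = 0, so ΔU = W_on_gas = nCᵥΔT with Cᵥ = R/(γ−1) = 20.79 J/(mol·K).
ΔU = 0.315 × 20.79 × (106.4 − 347.6) = -1580 J.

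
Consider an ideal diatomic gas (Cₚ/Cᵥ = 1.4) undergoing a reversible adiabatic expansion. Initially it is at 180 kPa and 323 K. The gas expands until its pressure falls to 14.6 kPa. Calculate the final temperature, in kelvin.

T₂ ≈ 158 K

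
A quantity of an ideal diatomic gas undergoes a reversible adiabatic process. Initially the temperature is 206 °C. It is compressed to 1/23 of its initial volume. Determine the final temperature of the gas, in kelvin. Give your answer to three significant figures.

T₂ ≈ 1680 K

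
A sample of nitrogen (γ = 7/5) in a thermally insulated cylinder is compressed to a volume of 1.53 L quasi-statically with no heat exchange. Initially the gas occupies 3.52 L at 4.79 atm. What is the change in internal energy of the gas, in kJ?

ΔU ≈ 1.69 kJ

P₂ = P₁(V₁/V₂)^γ = 4.79×(3.52/1.53)^(7/5) = 15.38 atm.
For a reversible adiabat, W_by_gas = (P₁V₁ − P₂V₂)/(γ−1).
W_by = (485300×0.00352 − 1.558×10^6×0.00153) / (2/5) = -1689 J.
Q = 0 ⇒ ΔU = −W_by = 1689 J.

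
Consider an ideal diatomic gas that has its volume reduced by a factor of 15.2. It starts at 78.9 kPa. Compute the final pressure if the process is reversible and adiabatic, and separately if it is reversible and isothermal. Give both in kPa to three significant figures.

adiabatic: 3560 kPa; isothermal: 1200 kPa

For a diatomic ideal gas γ = 7/5.
Isothermal: P₂ = P₁(V₁/V₂) = 78.9×15.2 = 1199 kPa.
Adiabatic: P₂ = P₁(V₁/V₂)^γ = 78.9×15.2^(7/5) = 3562 kPa.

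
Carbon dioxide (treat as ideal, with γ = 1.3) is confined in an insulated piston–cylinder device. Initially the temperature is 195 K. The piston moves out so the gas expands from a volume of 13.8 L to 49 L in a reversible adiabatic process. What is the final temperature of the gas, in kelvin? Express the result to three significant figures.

For a reversible adiabat TV^(γ−1) is constant, so T₂ = T₁ (V₁/V₂)^(γ−1).
T₂ = 195 × (13.8/49)^(0.3) = 133.3 K.

T₂ ≈ 133 K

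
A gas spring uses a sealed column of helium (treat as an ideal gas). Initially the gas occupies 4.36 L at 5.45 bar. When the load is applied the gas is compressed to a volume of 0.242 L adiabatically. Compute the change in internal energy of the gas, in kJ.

ΔU ≈ 20.9 kJ

γ = 5/3 for a monatomic ideal gas.
P₂ = P₁(V₁/V₂)^γ = 5.45×(4.36/0.242)^(5/3) = 674.8 bar.
For a reversible adiabat, W_by_gas = (P₁V₁ − P₂V₂)/(γ−1).
W_by = (545000×0.00436 − 6.748×10^7×0.000242) / (2/3) = -20930 J.
Q = 0 ⇒ ΔU = −W_by = 20930 J.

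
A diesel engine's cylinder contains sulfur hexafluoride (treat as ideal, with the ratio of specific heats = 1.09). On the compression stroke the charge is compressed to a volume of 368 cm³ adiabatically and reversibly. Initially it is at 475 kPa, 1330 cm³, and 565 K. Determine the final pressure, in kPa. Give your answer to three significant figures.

Since PV^γ is constant along a reversible adiabat, P₂ = P₁ (V₁/V₂)^γ.
P₂ = 475 × (1330/368)^(1.09) = 1927 kPa.

P₂ ≈ 1930 kPa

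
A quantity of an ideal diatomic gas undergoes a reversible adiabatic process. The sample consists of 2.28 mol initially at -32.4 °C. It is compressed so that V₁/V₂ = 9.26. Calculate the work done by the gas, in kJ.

W ≈ -16.4 kJ

Adiabatic: T₁V₁^(γ−1) = T₂V₂^(γ−1) ⇒ T₂ = T₁ (V₁/V₂)^(γ−1).
γ = 7/5 for a diatomic ideal gas, so γ−1 = 2/5.
T₁ = -32.4 °C = 240.7 K.
T₂ = 240.7 × 9.26^(2/5) = 586.4 K.
Q = 0, so ΔU = W_on_gas = nCᵥΔT with Cᵥ = R/(γ−1) = 20.79 J/(mol·K).
ΔU = 2.28 × 20.79 × (586.4 − 240.7) = 16380 J.
Work done by the gas = −ΔU = -16380 J.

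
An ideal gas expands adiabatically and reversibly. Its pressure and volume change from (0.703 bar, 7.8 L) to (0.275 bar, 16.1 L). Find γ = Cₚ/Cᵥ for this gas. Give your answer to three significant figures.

PV^γ = const ⇒ γ = ln(P₂/P₁) / ln(V₁/V₂).
γ = ln(0.275/0.703) / ln(7.8/16.1) = 1.295.

γ ≈ 1.30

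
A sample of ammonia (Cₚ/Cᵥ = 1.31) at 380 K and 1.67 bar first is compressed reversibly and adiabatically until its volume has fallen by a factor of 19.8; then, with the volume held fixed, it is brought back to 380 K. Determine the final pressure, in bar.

P₃ ≈ 33.1 bar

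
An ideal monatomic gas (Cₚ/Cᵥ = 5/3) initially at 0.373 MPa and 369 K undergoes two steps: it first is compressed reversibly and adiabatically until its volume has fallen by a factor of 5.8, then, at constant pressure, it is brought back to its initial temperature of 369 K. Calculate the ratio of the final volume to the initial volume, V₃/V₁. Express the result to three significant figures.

Adiabatic step: V₂/V₁ = 0.1724; T₂ = T₁·5.8^(2/3) = 1191 K.
Isobaric step: V₃/V₂ = T₃/T₂ = 369/1191.
V₃/V₁ = (V₂/V₁)(V₃/V₂) = 0.1724 × (369/1191) = 0.05341.

V₃/V₁ ≈ 0.0534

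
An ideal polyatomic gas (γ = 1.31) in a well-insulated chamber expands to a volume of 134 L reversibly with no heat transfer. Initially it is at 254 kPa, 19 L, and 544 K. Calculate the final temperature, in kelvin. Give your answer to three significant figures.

T₂ ≈ 297 K

Adiabatic: T₁V₁^(γ−1) = T₂V₂^(γ−1) ⇒ T₂ = T₁ (V₁/V₂)^(γ−1).
T₂ = 544 × (19/134)^(0.31) = 296.9 K.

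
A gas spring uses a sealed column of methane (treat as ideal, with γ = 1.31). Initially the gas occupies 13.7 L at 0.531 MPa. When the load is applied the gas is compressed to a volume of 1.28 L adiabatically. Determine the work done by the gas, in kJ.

P₂ = P₁(V₁/V₂)^γ = 0.531×(13.7/1.28)^(1.31) = 11.85 MPa.
For a reversible adiabat, W_by_gas = (P₁V₁ − P₂V₂)/(γ−1).
W_by = (531000×0.0137 − 1.185×10^7×0.00128) / (0.31) = -25470 J.

W ≈ -25.5 kJ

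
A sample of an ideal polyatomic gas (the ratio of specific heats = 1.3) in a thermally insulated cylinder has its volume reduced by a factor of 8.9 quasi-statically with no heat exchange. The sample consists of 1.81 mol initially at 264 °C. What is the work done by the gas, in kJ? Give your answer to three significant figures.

W ≈ -25.0 kJ

Adiabatic: T₁V₁^(γ−1) = T₂V₂^(γ−1) ⇒ T₂ = T₁ (V₁/V₂)^(γ−1).
T₁ = 264 °C = 537.1 K.
T₂ = 537.1 × 8.9^(0.3) = 1035 K.
Q = 0, so ΔU = W_on_gas = nCᵥΔT with Cᵥ = R/(γ−1) = 27.71 J/(mol·K).
ΔU = 1.81 × 27.71 × (1035 − 537.1) = 24970 J.
Work done by the gas = −ΔU = -24970 J.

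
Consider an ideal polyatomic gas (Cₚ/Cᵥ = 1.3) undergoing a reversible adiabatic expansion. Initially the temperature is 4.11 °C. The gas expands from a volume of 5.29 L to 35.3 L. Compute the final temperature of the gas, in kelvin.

Adiabatic: T₁V₁^(γ−1) = T₂V₂^(γ−1) ⇒ T₂ = T₁ (V₁/V₂)^(γ−1).
T₁ = 4.11 °C = 277.3 K.
T₂ = 277.3 × (5.29/35.3)^(0.3) = 156.9 K.

T₂ ≈ 157 K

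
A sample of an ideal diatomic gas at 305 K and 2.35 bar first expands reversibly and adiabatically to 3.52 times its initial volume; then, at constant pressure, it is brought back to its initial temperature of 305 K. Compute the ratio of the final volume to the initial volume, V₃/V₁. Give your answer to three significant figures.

V₃/V₁ ≈ 5.82

For a diatomic ideal gas γ = 7/5.
Adiabatic step: V₂/V₁ = 3.52; T₂ = T₁·(1/3.52)^(2/5) = 184.4 K.
Isobaric step: V₃/V₂ = T₃/T₂ = 305/184.4.
V₃/V₁ = (V₂/V₁)(V₃/V₂) = 3.52 × (305/184.4) = 5.823.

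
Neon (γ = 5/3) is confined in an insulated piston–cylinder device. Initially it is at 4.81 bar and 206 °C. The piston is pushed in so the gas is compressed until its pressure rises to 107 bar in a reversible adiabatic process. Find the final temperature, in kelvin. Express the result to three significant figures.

T₂ ≈ 1660 K

Along an adiabat T P^((1−γ)/γ) is constant, so T₂ = T₁ (P₂/P₁)^((γ−1)/γ).
T₁ = 206 °C = 479.1 K.
T₂ = 479.1 × (107/4.81)^(2/5) = 1657 K.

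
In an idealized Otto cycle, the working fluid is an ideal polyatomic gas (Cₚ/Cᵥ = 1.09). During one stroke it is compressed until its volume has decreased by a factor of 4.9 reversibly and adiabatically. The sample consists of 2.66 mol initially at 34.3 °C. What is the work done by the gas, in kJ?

Adiabatic: T₁V₁^(γ−1) = T₂V₂^(γ−1) ⇒ T₂ = T₁ (V₁/V₂)^(γ−1).
T₁ = 34.3 °C = 307.4 K.
T₂ = 307.4 × 4.9^(0.09) = 354.7 K.
Q = 0, so ΔU = W_on_gas = nCᵥΔT with Cᵥ = R/(γ−1) = 92.38 J/(mol·K).
ΔU = 2.66 × 92.38 × (354.7 − 307.4) = 11620 J.
Work done by the gas = −ΔU = -11620 J.

W ≈ -11.6 kJ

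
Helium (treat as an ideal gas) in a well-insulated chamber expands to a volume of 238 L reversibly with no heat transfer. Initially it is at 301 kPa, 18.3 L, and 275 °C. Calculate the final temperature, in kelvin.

For a reversible adiabat TV^(γ−1) is constant, so T₂ = T₁ (V₁/V₂)^(γ−1).
γ = 5/3 for a monatomic ideal gas.
T₁ = 275 °C = 548.1 K.
T₂ = 548.1 × (18.3/238)^(2/3) = 99.12 K.

T₂ ≈ 99.1 K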